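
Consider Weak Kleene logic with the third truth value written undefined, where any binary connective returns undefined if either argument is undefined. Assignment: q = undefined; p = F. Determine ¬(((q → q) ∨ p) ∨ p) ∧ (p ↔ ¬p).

undefined

q → q = undefined → undefined = undefined  [any arg is the third value ⇒ result is the third value]
(q → q) ∨ p = undefined ∨ F = undefined
((q → q) ∨ p) ∨ p = undefined ∨ F = undefined
¬(((q → q) ∨ p) ∨ p) = ¬undefined = undefined
¬p = ¬F = T
p ↔ ¬p = F ↔ T = F
¬(((q → q) ∨ p) ∨ p) ∧ (p ↔ ¬p) = undefined ∧ F = undefined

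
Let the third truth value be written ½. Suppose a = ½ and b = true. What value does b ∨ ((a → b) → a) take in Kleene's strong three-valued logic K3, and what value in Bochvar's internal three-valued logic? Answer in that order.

true; ½

In Kleene's strong three-valued logic K3: a → b = ½ → true = true  [¬½ ∨ true]
(a → b) → a = true → ½ = ½
b ∨ ((a → b) → a) = true ∨ ½ = true
In Bochvar's internal three-valued logic: a → b = ½ → true = ½
(a → b) → a = ½ → ½ = ½
b ∨ ((a → b) → a) = true ∨ ½ = ½
They differ because Kleene's strong three-valued logic K3 and Bochvar's internal three-valued logic treat ½ differently under the binary connectives.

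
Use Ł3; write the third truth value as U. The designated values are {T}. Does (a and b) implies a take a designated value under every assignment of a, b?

Yes

Every assignment of a, b over {T, U, F} gives a value in {T}.
In particular, with a=U, b=U: (a and b) implies a = T.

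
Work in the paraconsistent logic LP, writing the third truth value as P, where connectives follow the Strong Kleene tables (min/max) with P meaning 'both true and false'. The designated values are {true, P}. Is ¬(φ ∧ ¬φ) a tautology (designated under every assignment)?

Yes

Every assignment of φ over {true, P, false} gives a value in {true, P}.
In particular, with φ=P: ¬(φ ∧ ¬φ) = P.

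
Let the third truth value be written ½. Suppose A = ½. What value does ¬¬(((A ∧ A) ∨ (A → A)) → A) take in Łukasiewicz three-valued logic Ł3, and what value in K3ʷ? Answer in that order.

In Łukasiewicz three-valued logic Ł3: A ∧ A = ½ ∧ ½ = ½
A → A = ½ → ½ = 1  [min(1, 1−½+½)]
(A ∧ A) ∨ (A → A) = ½ ∨ 1 = 1
((A ∧ A) ∨ (A → A)) → A = 1 → ½ = ½
¬(((A ∧ A) ∨ (A → A)) → A) = ¬½ = ½
¬¬(((A ∧ A) ∨ (A → A)) → A) = ¬½ = ½
In K3ʷ: A ∧ A = ½ ∧ ½ = ½
A → A = ½ → ½ = ½  [any arg is the third value ⇒ result is the third value]
(A ∧ A) ∨ (A → A) = ½ ∨ ½ = ½
((A ∧ A) ∨ (A → A)) → A = ½ → ½ = ½
¬(((A ∧ A) ∨ (A → A)) → A) = ¬½ = ½
¬¬(((A ∧ A) ∨ (A → A)) → A) = ¬½ = ½

½; ½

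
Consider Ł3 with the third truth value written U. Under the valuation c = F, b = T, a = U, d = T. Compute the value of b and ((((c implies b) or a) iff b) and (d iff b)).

T

c implies b = F implies T = T
(c implies b) or a = T or U = T
((c implies b) or a) iff b = T iff T = T
d iff b = T iff T = T
(((c implies b) or a) iff b) and (d iff b) = T and T = T
b and ((((c implies b) or a) iff b) and (d iff b)) = T and T = T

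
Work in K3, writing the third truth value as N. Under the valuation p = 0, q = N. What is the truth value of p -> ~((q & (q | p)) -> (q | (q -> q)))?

1

q | p = N | 0 = N
q & (q | p) = N & N = N
q -> q = N -> N = N
q | (q -> q) = N | N = N
(q & (q | p)) -> (q | (q -> q)) = N -> N = N
~((q & (q | p)) -> (q | (q -> q))) = ~N = N
p -> ~((q & (q | p)) -> (q | (q -> q))) = 0 -> N = 1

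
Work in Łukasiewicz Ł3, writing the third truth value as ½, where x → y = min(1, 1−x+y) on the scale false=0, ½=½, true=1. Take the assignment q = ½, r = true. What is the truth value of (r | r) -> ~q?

½

r | r = true | true = true
~q = ~½ = ½
(r | r) -> ~q = true -> ½ = ½  [min(1, 1−1+½)]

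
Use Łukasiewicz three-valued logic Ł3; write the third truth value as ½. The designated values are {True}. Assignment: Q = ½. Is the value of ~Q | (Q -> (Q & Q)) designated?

Yes

~Q = ~½ = ½
Q & Q = ½ & ½ = ½
Q -> (Q & Q) = ½ -> ½ = True
~Q | (Q -> (Q & Q)) = ½ | True = True
True ∈ {True}.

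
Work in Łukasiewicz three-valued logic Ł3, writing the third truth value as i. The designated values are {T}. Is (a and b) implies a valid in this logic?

Yes

Every assignment of a, b over {T, i, F} gives a value in {T}.
In particular, with a=i, b=i: (a and b) implies a = T.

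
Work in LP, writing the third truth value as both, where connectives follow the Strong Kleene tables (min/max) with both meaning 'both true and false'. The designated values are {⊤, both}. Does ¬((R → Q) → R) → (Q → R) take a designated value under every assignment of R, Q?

Countermodel: R=⊥, Q=⊤ gives ⊥, which is not designated.

No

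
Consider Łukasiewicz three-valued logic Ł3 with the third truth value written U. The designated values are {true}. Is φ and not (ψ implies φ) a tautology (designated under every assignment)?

No

Countermodel: φ=true, ψ=true gives false, which is not designated.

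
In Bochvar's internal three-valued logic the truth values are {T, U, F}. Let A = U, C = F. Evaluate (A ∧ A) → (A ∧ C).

U

A ∧ A = U ∧ U = U
A ∧ C = U ∧ F = U
(A ∧ A) → (A ∧ C) = U → U = U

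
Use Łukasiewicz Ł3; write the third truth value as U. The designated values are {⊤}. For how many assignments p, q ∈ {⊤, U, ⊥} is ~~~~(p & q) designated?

1

Designated under: (p=⊤, q=⊤).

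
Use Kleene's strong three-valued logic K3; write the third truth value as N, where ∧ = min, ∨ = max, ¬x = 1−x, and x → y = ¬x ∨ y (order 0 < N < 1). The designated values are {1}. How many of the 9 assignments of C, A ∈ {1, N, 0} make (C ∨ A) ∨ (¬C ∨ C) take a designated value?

Of the 9 assignments, 7 give a value in {1}.

7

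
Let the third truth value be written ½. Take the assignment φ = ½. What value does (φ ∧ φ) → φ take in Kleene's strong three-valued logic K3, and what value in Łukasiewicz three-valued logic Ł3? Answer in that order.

½; True

In Kleene's strong three-valued logic K3: φ ∧ φ = ½ ∧ ½ = ½
(φ ∧ φ) → φ = ½ → ½ = ½  [¬½ ∨ ½]
In Łukasiewicz three-valued logic Ł3: φ ∧ φ = ½ ∧ ½ = ½
(φ ∧ φ) → φ = ½ → ½ = True  [min(1, 1−½+½)]
They differ because Kleene's strong three-valued logic K3 and Łukasiewicz three-valued logic Ł3 treat ½ differently under implication.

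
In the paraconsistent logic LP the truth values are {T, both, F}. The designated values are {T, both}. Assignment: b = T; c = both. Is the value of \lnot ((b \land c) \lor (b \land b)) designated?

b \land c = T \land both = both
b \land b = T \land T = T
(b \land c) \lor (b \land b) = both \lor T = T
\lnot ((b \land c) \lor (b \land b)) = \lnot T = F
F ∉ {T, both}.

No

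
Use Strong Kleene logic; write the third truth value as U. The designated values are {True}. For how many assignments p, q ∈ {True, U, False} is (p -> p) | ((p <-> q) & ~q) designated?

6

Of the 9 assignments, 6 give a value in {True}.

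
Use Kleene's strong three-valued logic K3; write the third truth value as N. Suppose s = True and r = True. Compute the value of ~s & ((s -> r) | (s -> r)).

False

~s = ~True = False
s -> r = True -> True = True
s -> r = True -> True = True
(s -> r) | (s -> r) = True | True = True
~s & ((s -> r) | (s -> r)) = False & True = False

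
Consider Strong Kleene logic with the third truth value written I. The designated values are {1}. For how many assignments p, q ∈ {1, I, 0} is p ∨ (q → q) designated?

7

Of the 9 assignments, 7 give a value in {1}.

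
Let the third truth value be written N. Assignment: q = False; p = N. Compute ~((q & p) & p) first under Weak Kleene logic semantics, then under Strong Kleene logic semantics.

In Weak Kleene logic: q & p = False & N = N
(q & p) & p = N & N = N
~((q & p) & p) = ~N = N
In Strong Kleene logic: q & p = False & N = False
(q & p) & p = False & N = False
~((q & p) & p) = ~False = True
They differ because Weak Kleene logic and Strong Kleene logic treat N differently under the binary connectives.

N; True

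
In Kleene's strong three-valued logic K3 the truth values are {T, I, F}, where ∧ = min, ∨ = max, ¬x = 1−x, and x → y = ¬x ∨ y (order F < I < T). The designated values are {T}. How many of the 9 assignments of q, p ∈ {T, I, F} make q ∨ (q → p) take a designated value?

Of the 9 assignments, 7 give a value in {T}.

7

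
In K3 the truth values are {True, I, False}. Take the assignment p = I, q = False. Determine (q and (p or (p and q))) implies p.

True

p and q = I and False = False
p or (p and q) = I or False = I
q and (p or (p and q)) = False and I = False
(q and (p or (p and q))) implies p = False implies I = True  [not False or I]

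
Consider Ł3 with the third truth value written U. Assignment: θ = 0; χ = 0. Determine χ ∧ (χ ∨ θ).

0

χ ∨ θ = 0 ∨ 0 = 0
χ ∧ (χ ∨ θ) = 0 ∧ 0 = 0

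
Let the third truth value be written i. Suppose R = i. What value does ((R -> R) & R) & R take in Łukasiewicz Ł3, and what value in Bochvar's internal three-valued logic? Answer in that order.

i; i

In Łukasiewicz Ł3: R -> R = i -> i = ⊤
(R -> R) & R = ⊤ & i = i
((R -> R) & R) & R = i & i = i
In Bochvar's internal three-valued logic: R -> R = i -> i = i
(R -> R) & R = i & i = i
((R -> R) & R) & R = i & i = i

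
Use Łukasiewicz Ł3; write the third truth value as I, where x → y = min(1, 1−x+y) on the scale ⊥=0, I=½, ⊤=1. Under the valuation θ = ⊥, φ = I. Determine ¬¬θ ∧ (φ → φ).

⊥

¬θ = ¬⊥ = ⊤
¬¬θ = ¬⊤ = ⊥
φ → φ = I → I = ⊤
¬¬θ ∧ (φ → φ) = ⊥ ∧ ⊤ = ⊥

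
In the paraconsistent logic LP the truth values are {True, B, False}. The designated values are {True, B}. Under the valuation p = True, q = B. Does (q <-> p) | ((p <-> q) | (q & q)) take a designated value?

q <-> p = B <-> True = B
p <-> q = True <-> B = B
q & q = B & B = B
(p <-> q) | (q & q) = B | B = B
(q <-> p) | ((p <-> q) | (q & q)) = B | B = B
B ∈ {True, B}.

Yes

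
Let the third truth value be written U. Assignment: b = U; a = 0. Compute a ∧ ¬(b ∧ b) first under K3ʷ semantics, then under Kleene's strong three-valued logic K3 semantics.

U; 0

In K3ʷ: b ∧ b = U ∧ U = U
¬(b ∧ b) = ¬U = U
a ∧ ¬(b ∧ b) = 0 ∧ U = U
In Kleene's strong three-valued logic K3: b ∧ b = U ∧ U = U
¬(b ∧ b) = ¬U = U
a ∧ ¬(b ∧ b) = 0 ∧ U = 0
They differ because K3ʷ and Kleene's strong three-valued logic K3 treat U differently under the binary connectives.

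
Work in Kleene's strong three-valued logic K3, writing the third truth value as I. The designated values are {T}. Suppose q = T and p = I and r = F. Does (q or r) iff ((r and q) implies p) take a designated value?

Yes

q or r = T or F = T
r and q = F and T = F
(r and q) implies p = F implies I = T  [not F or I]
(q or r) iff ((r and q) implies p) = T iff T = T
T ∈ {T}.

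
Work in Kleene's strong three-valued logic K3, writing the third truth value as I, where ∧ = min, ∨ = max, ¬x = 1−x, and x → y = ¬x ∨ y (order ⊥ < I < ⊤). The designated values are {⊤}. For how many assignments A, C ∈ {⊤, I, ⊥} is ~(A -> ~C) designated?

Designated under: (A=⊤, C=⊤).

1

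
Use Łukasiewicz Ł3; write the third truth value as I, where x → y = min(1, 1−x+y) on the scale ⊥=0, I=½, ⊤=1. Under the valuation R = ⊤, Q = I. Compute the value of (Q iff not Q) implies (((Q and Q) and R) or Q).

I

not Q = not I = I
Q iff not Q = I iff I = ⊤  [1 − |½−½|]
Q and Q = I and I = I
(Q and Q) and R = I and ⊤ = I
((Q and Q) and R) or Q = I or I = I
(Q iff not Q) implies (((Q and Q) and R) or Q) = ⊤ implies I = I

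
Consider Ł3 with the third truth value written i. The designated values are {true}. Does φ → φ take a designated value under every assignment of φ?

Every assignment of φ over {true, i, false} gives a value in {true}.
In particular, with φ=i: φ → φ = true.

Yes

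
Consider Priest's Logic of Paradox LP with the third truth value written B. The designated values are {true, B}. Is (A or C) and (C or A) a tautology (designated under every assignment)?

Countermodel: A=false, C=false gives false, which is not designated.

No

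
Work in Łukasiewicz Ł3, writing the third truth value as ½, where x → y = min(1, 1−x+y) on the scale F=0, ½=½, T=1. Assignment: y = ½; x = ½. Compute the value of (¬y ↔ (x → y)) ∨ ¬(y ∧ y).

½

¬y = ¬½ = ½
x → y = ½ → ½ = T  [min(1, 1−½+½)]
¬y ↔ (x → y) = ½ ↔ T = ½
y ∧ y = ½ ∧ ½ = ½
¬(y ∧ y) = ¬½ = ½
(¬y ↔ (x → y)) ∨ ¬(y ∧ y) = ½ ∨ ½ = ½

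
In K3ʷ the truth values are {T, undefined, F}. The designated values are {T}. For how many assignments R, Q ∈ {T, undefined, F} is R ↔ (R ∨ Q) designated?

Designated under: (R=T, Q=T); (R=T, Q=F); (R=F, Q=F).

3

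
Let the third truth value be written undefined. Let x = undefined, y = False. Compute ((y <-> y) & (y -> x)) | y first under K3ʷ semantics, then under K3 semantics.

undefined; True

In K3ʷ: y <-> y = False <-> False = True
y -> x = False -> undefined = undefined  [any arg is the third value ⇒ result is the third value]
(y <-> y) & (y -> x) = True & undefined = undefined
((y <-> y) & (y -> x)) | y = undefined | False = undefined
In K3: y <-> y = False <-> False = True
y -> x = False -> undefined = True
(y <-> y) & (y -> x) = True & True = True
((y <-> y) & (y -> x)) | y = True | False = True
They differ because K3ʷ and K3 treat undefined differently under the binary connectives.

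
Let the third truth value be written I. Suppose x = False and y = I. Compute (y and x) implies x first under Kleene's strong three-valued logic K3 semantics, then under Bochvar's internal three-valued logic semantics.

True; I

In Kleene's strong three-valued logic K3: y and x = I and False = False
(y and x) implies x = False implies False = True
In Bochvar's internal three-valued logic: y and x = I and False = I
(y and x) implies x = I implies False = I
They differ because Kleene's strong three-valued logic K3 and Bochvar's internal three-valued logic treat I differently under the binary connectives.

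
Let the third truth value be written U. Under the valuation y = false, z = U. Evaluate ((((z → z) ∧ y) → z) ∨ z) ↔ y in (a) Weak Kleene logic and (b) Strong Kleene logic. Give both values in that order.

U; false

In Weak Kleene logic: z → z = U → U = U  [any arg is the third value ⇒ result is the third value]
(z → z) ∧ y = U ∧ false = U
((z → z) ∧ y) → z = U → U = U
(((z → z) ∧ y) → z) ∨ z = U ∨ U = U
((((z → z) ∧ y) → z) ∨ z) ↔ y = U ↔ false = U
In Strong Kleene logic: z → z = U → U = U  [¬U ∨ U]
(z → z) ∧ y = U ∧ false = false
((z → z) ∧ y) → z = false → U = true
(((z → z) ∧ y) → z) ∨ z = true ∨ U = true
((((z → z) ∧ y) → z) ∨ z) ↔ y = true ↔ false = false
They differ because Weak Kleene logic and Strong Kleene logic treat U differently under the binary connectives.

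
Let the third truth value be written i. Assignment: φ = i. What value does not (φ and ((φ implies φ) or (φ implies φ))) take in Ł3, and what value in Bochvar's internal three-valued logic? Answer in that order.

In Ł3: φ implies φ = i implies i = true
φ implies φ = i implies i = true
(φ implies φ) or (φ implies φ) = true or true = true
φ and ((φ implies φ) or (φ implies φ)) = i and true = i
not (φ and ((φ implies φ) or (φ implies φ))) = not i = i
In Bochvar's internal three-valued logic: φ implies φ = i implies i = i  [any arg is the third value ⇒ result is the third value]
φ implies φ = i implies i = i
(φ implies φ) or (φ implies φ) = i or i = i
φ and ((φ implies φ) or (φ implies φ)) = i and i = i
not (φ and ((φ implies φ) or (φ implies φ))) = not i = i

i; i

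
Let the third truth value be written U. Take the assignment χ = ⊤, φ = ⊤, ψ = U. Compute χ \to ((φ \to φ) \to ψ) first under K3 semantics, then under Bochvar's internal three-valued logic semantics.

U; U

In K3: φ \to φ = ⊤ \to ⊤ = ⊤
(φ \to φ) \to ψ = ⊤ \to U = U
χ \to ((φ \to φ) \to ψ) = ⊤ \to U = U
In Bochvar's internal three-valued logic: φ \to φ = ⊤ \to ⊤ = ⊤
(φ \to φ) \to ψ = ⊤ \to U = U  [any arg is the third value ⇒ result is the third value]
χ \to ((φ \to φ) \to ψ) = ⊤ \to U = U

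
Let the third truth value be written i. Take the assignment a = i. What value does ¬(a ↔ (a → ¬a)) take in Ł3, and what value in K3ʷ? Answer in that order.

In Ł3: ¬a = ¬i = i
a → ¬a = i → i = T  [min(1, 1−½+½)]
a ↔ (a → ¬a) = i ↔ T = i
¬(a ↔ (a → ¬a)) = ¬i = i
In K3ʷ: ¬a = ¬i = i
a → ¬a = i → i = i
a ↔ (a → ¬a) = i ↔ i = i
¬(a ↔ (a → ¬a)) = ¬i = i

i; i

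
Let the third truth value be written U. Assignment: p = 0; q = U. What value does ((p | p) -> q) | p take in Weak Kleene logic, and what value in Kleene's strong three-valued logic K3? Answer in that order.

U; 1

In Weak Kleene logic: p | p = 0 | 0 = 0
(p | p) -> q = 0 -> U = U
((p | p) -> q) | p = U | 0 = U
In Kleene's strong three-valued logic K3: p | p = 0 | 0 = 0
(p | p) -> q = 0 -> U = 1  [~0 | U]
((p | p) -> q) | p = 1 | 0 = 1
They differ because Weak Kleene logic and Kleene's strong three-valued logic K3 treat U differently under the binary connectives.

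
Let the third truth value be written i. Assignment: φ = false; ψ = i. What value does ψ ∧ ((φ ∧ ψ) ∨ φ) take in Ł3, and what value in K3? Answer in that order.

false; false

In Ł3: φ ∧ ψ = false ∧ i = false
(φ ∧ ψ) ∨ φ = false ∨ false = false
ψ ∧ ((φ ∧ ψ) ∨ φ) = i ∧ false = false
In K3: φ ∧ ψ = false ∧ i = false
(φ ∧ ψ) ∨ φ = false ∨ false = false
ψ ∧ ((φ ∧ ψ) ∨ φ) = i ∧ false = false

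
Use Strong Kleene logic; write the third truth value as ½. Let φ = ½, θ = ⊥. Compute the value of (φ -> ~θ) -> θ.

⊥

~θ = ~⊥ = ⊤
φ -> ~θ = ½ -> ⊤ = ⊤
(φ -> ~θ) -> θ = ⊤ -> ⊥ = ⊥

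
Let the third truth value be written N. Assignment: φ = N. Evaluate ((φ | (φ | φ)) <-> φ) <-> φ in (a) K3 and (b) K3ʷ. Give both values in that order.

N; N

In K3: φ | φ = N | N = N
φ | (φ | φ) = N | N = N
(φ | (φ | φ)) <-> φ = N <-> N = N
((φ | (φ | φ)) <-> φ) <-> φ = N <-> N = N
In K3ʷ: φ | φ = N | N = N
φ | (φ | φ) = N | N = N
(φ | (φ | φ)) <-> φ = N <-> N = N
((φ | (φ | φ)) <-> φ) <-> φ = N <-> N = N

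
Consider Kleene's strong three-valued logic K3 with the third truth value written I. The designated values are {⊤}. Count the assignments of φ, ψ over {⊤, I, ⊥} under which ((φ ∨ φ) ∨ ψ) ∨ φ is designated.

Of the 9 assignments, 5 give a value in {⊤}.

5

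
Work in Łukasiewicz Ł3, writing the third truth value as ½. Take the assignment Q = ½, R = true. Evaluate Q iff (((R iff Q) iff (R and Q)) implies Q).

true

R iff Q = true iff ½ = ½  [1 − |1−½|]
R and Q = true and ½ = ½
(R iff Q) iff (R and Q) = ½ iff ½ = true
((R iff Q) iff (R and Q)) implies Q = true implies ½ = ½
Q iff (((R iff Q) iff (R and Q)) implies Q) = ½ iff ½ = true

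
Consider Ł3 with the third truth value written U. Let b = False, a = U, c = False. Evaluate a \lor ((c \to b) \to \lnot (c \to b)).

U

c \to b = False \to False = True
c \to b = False \to False = True
\lnot (c \to b) = \lnot True = False
(c \to b) \to \lnot (c \to b) = True \to False = False
a \lor ((c \to b) \to \lnot (c \to b)) = U \lor False = U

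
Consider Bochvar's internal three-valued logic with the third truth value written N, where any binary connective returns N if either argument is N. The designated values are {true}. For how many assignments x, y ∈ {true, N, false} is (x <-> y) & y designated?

Designated under: (x=true, y=true).

1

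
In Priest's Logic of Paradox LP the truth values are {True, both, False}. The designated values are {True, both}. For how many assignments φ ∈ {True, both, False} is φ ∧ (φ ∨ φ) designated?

2

φ=True: True ✓
φ=both: both ✓
φ=False: False ·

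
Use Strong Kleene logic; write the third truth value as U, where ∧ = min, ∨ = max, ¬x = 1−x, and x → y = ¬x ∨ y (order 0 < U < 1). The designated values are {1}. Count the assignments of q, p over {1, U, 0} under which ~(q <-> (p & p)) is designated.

Designated under: (q=1, p=0); (q=0, p=1).

2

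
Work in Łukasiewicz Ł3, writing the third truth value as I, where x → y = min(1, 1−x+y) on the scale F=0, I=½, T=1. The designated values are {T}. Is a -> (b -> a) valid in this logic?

Every assignment of a, b over {T, I, F} gives a value in {T}.
In particular, with a=I, b=I: a -> (b -> a) = T.

Yes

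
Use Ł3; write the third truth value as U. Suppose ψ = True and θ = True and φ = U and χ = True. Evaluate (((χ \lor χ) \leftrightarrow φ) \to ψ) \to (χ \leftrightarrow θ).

χ \lor χ = True \lor True = True
(χ \lor χ) \leftrightarrow φ = True \leftrightarrow U = U  [1 − |1−½|]
((χ \lor χ) \leftrightarrow φ) \to ψ = U \to True = True
χ \leftrightarrow θ = True \leftrightarrow True = True
(((χ \lor χ) \leftrightarrow φ) \to ψ) \to (χ \leftrightarrow θ) = True \to True = True

True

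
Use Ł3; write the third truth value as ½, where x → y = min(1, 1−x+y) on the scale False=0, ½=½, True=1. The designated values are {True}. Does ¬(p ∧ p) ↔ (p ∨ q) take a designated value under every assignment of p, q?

No

Countermodel: p=True, q=True gives False, which is not designated.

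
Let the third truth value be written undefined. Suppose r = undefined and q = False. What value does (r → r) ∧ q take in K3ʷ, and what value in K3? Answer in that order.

In K3ʷ: r → r = undefined → undefined = undefined  [any arg is the third value ⇒ result is the third value]
(r → r) ∧ q = undefined ∧ False = undefined
In K3: r → r = undefined → undefined = undefined
(r → r) ∧ q = undefined ∧ False = False
They differ because K3ʷ and K3 treat undefined differently under the binary connectives.

undefined; False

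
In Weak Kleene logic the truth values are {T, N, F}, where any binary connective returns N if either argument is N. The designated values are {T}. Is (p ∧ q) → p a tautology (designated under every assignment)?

No

Countermodel: p=T, q=N gives N, which is not designated.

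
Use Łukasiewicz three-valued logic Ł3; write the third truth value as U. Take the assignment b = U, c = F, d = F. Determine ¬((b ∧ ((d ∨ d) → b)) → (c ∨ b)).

d ∨ d = F ∨ F = F
(d ∨ d) → b = F → U = T
b ∧ ((d ∨ d) → b) = U ∧ T = U
c ∨ b = F ∨ U = U
(b ∧ ((d ∨ d) → b)) → (c ∨ b) = U → U = T
¬((b ∧ ((d ∨ d) → b)) → (c ∨ b)) = ¬T = F

F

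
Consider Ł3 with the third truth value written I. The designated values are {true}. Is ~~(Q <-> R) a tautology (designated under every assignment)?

Countermodel: Q=true, R=I gives I, which is not designated.

No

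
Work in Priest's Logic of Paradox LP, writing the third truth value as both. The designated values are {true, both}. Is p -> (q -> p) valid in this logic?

Every assignment of p, q over {true, both, false} gives a value in {true, both}.
In particular, with p=both, q=both: p -> (q -> p) = both.

Yes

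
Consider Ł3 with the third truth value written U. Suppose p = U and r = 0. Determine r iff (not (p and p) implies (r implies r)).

p and p = U and U = U
not (p and p) = not U = U
r implies r = 0 implies 0 = 1
not (p and p) implies (r implies r) = U implies 1 = 1  [min(1, 1−½+1)]
r iff (not (p and p) implies (r implies r)) = 0 iff 1 = 0

0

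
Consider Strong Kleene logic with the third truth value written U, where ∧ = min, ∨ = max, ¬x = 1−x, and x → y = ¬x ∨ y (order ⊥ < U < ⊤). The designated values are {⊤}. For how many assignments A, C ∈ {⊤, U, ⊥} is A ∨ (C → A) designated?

5

Of the 9 assignments, 5 give a value in {⊤}.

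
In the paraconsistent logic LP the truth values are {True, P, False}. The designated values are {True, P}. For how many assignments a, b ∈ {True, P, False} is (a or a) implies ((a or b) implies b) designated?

8

Of the 9 assignments, 8 give a value in {True, P}.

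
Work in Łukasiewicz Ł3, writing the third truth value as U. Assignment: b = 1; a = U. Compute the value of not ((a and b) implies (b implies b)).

a and b = U and 1 = U
b implies b = 1 implies 1 = 1
(a and b) implies (b implies b) = U implies 1 = 1  [min(1, 1−½+1)]
not ((a and b) implies (b implies b)) = not 1 = 0

0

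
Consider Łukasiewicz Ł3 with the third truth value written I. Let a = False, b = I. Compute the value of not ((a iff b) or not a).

a iff b = False iff I = I  [1 − |0−½|]
not a = not False = True
(a iff b) or not a = I or True = True
not ((a iff b) or not a) = not True = False

False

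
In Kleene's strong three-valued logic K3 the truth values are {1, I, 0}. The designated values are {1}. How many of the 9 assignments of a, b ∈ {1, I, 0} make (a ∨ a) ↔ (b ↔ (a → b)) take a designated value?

Designated under: (a=1, b=1); (a=1, b=0); (a=0, b=0).

3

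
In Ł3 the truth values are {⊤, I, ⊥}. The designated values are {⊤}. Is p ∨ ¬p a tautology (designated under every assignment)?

Countermodel: p=I gives I, which is not designated.

No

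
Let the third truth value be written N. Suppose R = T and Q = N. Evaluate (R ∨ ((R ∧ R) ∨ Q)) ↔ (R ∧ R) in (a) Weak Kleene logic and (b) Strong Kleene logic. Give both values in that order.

N; T

In Weak Kleene logic: R ∧ R = T ∧ T = T
(R ∧ R) ∨ Q = T ∨ N = N
R ∨ ((R ∧ R) ∨ Q) = T ∨ N = N
R ∧ R = T ∧ T = T
(R ∨ ((R ∧ R) ∨ Q)) ↔ (R ∧ R) = N ↔ T = N
In Strong Kleene logic: R ∧ R = T ∧ T = T
(R ∧ R) ∨ Q = T ∨ N = T
R ∨ ((R ∧ R) ∨ Q) = T ∨ T = T
R ∧ R = T ∧ T = T
(R ∨ ((R ∧ R) ∨ Q)) ↔ (R ∧ R) = T ↔ T = T
They differ because Weak Kleene logic and Strong Kleene logic treat N differently under the binary connectives.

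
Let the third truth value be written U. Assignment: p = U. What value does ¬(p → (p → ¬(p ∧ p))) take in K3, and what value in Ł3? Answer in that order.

U; ⊥

In K3: p ∧ p = U ∧ U = U
¬(p ∧ p) = ¬U = U
p → ¬(p ∧ p) = U → U = U  [¬U ∨ U]
p → (p → ¬(p ∧ p)) = U → U = U
¬(p → (p → ¬(p ∧ p))) = ¬U = U
In Ł3: p ∧ p = U ∧ U = U
¬(p ∧ p) = ¬U = U
p → ¬(p ∧ p) = U → U = ⊤  [min(1, 1−½+½)]
p → (p → ¬(p ∧ p)) = U → ⊤ = ⊤
¬(p → (p → ¬(p ∧ p))) = ¬⊤ = ⊥
They differ because K3 and Ł3 treat U differently under implication.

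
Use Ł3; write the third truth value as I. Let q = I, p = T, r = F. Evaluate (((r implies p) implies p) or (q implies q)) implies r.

r implies p = F implies T = T
(r implies p) implies p = T implies T = T
q implies q = I implies I = T
((r implies p) implies p) or (q implies q) = T or T = T
(((r implies p) implies p) or (q implies q)) implies r = T implies F = F

F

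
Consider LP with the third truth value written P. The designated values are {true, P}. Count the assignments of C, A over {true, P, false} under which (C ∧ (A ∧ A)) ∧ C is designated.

4

Designated under: (C=true, A=true); (C=true, A=P); (C=P, A=true); (C=P, A=P).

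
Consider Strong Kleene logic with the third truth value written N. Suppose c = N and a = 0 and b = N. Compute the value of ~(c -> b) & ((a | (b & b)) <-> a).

c -> b = N -> N = N
~(c -> b) = ~N = N
b & b = N & N = N
a | (b & b) = 0 | N = N
(a | (b & b)) <-> a = N <-> 0 = N
~(c -> b) & ((a | (b & b)) <-> a) = N & N = N

N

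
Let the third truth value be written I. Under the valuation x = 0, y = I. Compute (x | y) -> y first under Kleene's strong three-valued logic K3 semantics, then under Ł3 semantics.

I; 1

In Kleene's strong three-valued logic K3: x | y = 0 | I = I
(x | y) -> y = I -> I = I  [~I | I]
In Ł3: x | y = 0 | I = I
(x | y) -> y = I -> I = 1
They differ because Kleene's strong three-valued logic K3 and Ł3 treat I differently under implication.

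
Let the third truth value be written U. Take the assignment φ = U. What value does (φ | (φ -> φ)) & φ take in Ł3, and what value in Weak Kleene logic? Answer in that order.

U; U

In Ł3: φ -> φ = U -> U = True  [min(1, 1−½+½)]
φ | (φ -> φ) = U | True = True
(φ | (φ -> φ)) & φ = True & U = U
In Weak Kleene logic: φ -> φ = U -> U = U  [any arg is the third value ⇒ result is the third value]
φ | (φ -> φ) = U | U = U
(φ | (φ -> φ)) & φ = U & U = U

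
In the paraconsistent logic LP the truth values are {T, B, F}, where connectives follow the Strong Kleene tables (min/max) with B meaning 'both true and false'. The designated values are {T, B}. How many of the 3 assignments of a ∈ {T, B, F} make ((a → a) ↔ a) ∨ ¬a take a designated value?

3

a=T: T ✓
a=B: B ✓
a=F: T ✓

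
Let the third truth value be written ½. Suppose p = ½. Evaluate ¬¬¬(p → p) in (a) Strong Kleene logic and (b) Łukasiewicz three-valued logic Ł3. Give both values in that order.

½; F

In Strong Kleene logic: p → p = ½ → ½ = ½  [¬½ ∨ ½]
¬(p → p) = ¬½ = ½
¬¬(p → p) = ¬½ = ½
¬¬¬(p → p) = ¬½ = ½
In Łukasiewicz three-valued logic Ł3: p → p = ½ → ½ = T  [min(1, 1−½+½)]
¬(p → p) = ¬T = F
¬¬(p → p) = ¬F = T
¬¬¬(p → p) = ¬T = F
They differ because Strong Kleene logic and Łukasiewicz three-valued logic Ł3 treat ½ differently under implication.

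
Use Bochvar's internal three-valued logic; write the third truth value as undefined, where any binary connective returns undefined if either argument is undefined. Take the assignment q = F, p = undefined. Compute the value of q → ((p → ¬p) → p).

undefined

¬p = ¬undefined = undefined
p → ¬p = undefined → undefined = undefined  [any arg is the third value ⇒ result is the third value]
(p → ¬p) → p = undefined → undefined = undefined
q → ((p → ¬p) → p) = F → undefined = undefined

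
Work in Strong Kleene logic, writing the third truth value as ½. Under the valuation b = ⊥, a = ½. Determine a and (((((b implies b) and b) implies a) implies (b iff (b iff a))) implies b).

b implies b = ⊥ implies ⊥ = ⊤
(b implies b) and b = ⊤ and ⊥ = ⊥
((b implies b) and b) implies a = ⊥ implies ½ = ⊤
b iff a = ⊥ iff ½ = ½
b iff (b iff a) = ⊥ iff ½ = ½
(((b implies b) and b) implies a) implies (b iff (b iff a)) = ⊤ implies ½ = ½
((((b implies b) and b) implies a) implies (b iff (b iff a))) implies b = ½ implies ⊥ = ½
a and (((((b implies b) and b) implies a) implies (b iff (b iff a))) implies b) = ½ and ½ = ½

½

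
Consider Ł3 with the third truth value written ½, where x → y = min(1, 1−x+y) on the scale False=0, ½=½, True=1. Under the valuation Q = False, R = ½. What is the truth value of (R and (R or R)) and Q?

False

R or R = ½ or ½ = ½
R and (R or R) = ½ and ½ = ½
(R and (R or R)) and Q = ½ and False = False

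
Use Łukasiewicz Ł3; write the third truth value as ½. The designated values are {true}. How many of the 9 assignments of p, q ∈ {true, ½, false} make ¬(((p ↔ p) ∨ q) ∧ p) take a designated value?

Designated under: (p=false, q=true); (p=false, q=½); (p=false, q=false).

3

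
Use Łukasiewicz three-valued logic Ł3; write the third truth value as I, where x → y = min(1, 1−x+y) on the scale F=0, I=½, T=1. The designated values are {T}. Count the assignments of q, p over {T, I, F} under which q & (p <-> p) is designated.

Designated under: (q=T, p=T); (q=T, p=I); (q=T, p=F).

3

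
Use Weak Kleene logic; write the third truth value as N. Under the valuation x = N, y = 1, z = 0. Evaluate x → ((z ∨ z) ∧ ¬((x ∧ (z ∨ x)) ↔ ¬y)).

N

z ∨ z = 0 ∨ 0 = 0
z ∨ x = 0 ∨ N = N
x ∧ (z ∨ x) = N ∧ N = N
¬y = ¬1 = 0
(x ∧ (z ∨ x)) ↔ ¬y = N ↔ 0 = N
¬((x ∧ (z ∨ x)) ↔ ¬y) = ¬N = N
(z ∨ z) ∧ ¬((x ∧ (z ∨ x)) ↔ ¬y) = 0 ∧ N = N
x → ((z ∨ z) ∧ ¬((x ∧ (z ∨ x)) ↔ ¬y)) = N → N = N  [any arg is the third value ⇒ result is the third value]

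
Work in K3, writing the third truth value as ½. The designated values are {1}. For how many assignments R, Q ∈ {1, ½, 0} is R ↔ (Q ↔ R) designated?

2

Designated under: (R=1, Q=1); (R=0, Q=1).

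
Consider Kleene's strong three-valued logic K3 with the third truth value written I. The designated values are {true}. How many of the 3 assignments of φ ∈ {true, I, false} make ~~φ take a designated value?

φ=true: true ✓
φ=I: I ·
φ=false: false ·

1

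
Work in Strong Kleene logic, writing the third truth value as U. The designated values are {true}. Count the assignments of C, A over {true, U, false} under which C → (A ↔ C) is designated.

Designated under: (C=true, A=true); (C=false, A=true); (C=false, A=U); (C=false, A=false).

4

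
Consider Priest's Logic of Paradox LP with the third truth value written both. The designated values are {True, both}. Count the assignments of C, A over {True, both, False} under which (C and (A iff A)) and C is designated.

6

Of the 9 assignments, 6 give a value in {True, both}.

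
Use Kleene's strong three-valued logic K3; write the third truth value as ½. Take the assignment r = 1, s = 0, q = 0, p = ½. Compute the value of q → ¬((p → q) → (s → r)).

1

p → q = ½ → 0 = ½
s → r = 0 → 1 = 1
(p → q) → (s → r) = ½ → 1 = 1
¬((p → q) → (s → r)) = ¬1 = 0
q → ¬((p → q) → (s → r)) = 0 → 0 = 1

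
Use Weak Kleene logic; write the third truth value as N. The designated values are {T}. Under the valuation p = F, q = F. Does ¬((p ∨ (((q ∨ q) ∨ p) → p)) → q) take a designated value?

q ∨ q = F ∨ F = F
(q ∨ q) ∨ p = F ∨ F = F
((q ∨ q) ∨ p) → p = F → F = T
p ∨ (((q ∨ q) ∨ p) → p) = F ∨ T = T
(p ∨ (((q ∨ q) ∨ p) → p)) → q = T → F = F
¬((p ∨ (((q ∨ q) ∨ p) → p)) → q) = ¬F = T
T ∈ {T}.

Yes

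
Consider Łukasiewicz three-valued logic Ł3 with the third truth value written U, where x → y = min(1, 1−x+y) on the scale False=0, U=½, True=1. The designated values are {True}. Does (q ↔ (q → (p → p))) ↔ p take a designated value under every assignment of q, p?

No

Countermodel: q=True, p=U gives U, which is not designated.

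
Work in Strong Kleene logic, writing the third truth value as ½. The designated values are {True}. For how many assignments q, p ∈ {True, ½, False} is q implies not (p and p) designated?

Of the 9 assignments, 5 give a value in {True}.

5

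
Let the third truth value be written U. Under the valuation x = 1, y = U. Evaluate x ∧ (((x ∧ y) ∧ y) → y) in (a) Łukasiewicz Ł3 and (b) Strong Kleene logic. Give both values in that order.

In Łukasiewicz Ł3: x ∧ y = 1 ∧ U = U
(x ∧ y) ∧ y = U ∧ U = U
((x ∧ y) ∧ y) → y = U → U = 1  [min(1, 1−½+½)]
x ∧ (((x ∧ y) ∧ y) → y) = 1 ∧ 1 = 1
In Strong Kleene logic: x ∧ y = 1 ∧ U = U
(x ∧ y) ∧ y = U ∧ U = U
((x ∧ y) ∧ y) → y = U → U = U
x ∧ (((x ∧ y) ∧ y) → y) = 1 ∧ U = U
They differ because Łukasiewicz Ł3 and Strong Kleene logic treat U differently under implication.

1; U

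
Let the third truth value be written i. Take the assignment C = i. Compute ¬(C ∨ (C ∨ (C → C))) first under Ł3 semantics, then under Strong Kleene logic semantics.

In Ł3: C → C = i → i = 1  [min(1, 1−½+½)]
C ∨ (C → C) = i ∨ 1 = 1
C ∨ (C ∨ (C → C)) = i ∨ 1 = 1
¬(C ∨ (C ∨ (C → C))) = ¬1 = 0
In Strong Kleene logic: C → C = i → i = i  [¬i ∨ i]
C ∨ (C → C) = i ∨ i = i
C ∨ (C ∨ (C → C)) = i ∨ i = i
¬(C ∨ (C ∨ (C → C))) = ¬i = i
They differ because Ł3 and Strong Kleene logic treat i differently under implication.

0; i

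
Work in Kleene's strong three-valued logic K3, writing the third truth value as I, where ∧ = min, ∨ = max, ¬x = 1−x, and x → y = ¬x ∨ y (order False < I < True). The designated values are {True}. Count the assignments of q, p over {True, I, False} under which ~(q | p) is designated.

Designated under: (q=False, p=False).

1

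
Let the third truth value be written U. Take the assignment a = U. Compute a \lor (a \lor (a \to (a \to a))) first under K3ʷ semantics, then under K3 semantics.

In K3ʷ: a \to a = U \to U = U  [any arg is the third value ⇒ result is the third value]
a \to (a \to a) = U \to U = U
a \lor (a \to (a \to a)) = U \lor U = U
a \lor (a \lor (a \to (a \to a))) = U \lor U = U
In K3: a \to a = U \to U = U  [\lnot U \lor U]
a \to (a \to a) = U \to U = U
a \lor (a \to (a \to a)) = U \lor U = U
a \lor (a \lor (a \to (a \to a))) = U \lor U = U

U; U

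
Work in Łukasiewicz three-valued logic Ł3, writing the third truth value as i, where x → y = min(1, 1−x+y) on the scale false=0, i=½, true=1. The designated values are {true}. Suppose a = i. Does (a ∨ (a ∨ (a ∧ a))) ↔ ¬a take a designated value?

a ∧ a = i ∧ i = i
a ∨ (a ∧ a) = i ∨ i = i
a ∨ (a ∨ (a ∧ a)) = i ∨ i = i
¬a = ¬i = i
(a ∨ (a ∨ (a ∧ a))) ↔ ¬a = i ↔ i = true  [1 − |½−½|]
true ∈ {true}.

Yes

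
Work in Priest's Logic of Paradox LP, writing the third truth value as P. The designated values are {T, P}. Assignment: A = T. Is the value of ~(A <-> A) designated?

A <-> A = T <-> T = T
~(A <-> A) = ~T = F
F ∉ {T, P}.

No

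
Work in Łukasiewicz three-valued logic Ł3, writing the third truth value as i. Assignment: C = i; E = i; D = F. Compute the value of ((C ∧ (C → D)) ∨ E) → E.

C → D = i → F = i
C ∧ (C → D) = i ∧ i = i
(C ∧ (C → D)) ∨ E = i ∨ i = i
((C ∧ (C → D)) ∨ E) → E = i → i = T

T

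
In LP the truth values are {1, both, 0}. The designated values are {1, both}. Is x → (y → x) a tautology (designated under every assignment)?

Yes

Every assignment of x, y over {1, both, 0} gives a value in {1, both}.
In particular, with x=both, y=both: x → (y → x) = both.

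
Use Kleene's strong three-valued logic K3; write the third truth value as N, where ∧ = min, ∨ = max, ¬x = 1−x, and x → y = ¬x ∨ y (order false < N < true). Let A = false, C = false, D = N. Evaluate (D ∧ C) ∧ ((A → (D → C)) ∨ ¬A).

D ∧ C = N ∧ false = false
D → C = N → false = N  [¬N ∨ false]
A → (D → C) = false → N = true
¬A = ¬false = true
(A → (D → C)) ∨ ¬A = true ∨ true = true
(D ∧ C) ∧ ((A → (D → C)) ∨ ¬A) = false ∧ true = false

false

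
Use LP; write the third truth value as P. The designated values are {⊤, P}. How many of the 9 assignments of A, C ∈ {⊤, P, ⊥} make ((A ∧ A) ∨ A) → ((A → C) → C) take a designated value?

9

Of the 9 assignments, 9 give a value in {⊤, P}.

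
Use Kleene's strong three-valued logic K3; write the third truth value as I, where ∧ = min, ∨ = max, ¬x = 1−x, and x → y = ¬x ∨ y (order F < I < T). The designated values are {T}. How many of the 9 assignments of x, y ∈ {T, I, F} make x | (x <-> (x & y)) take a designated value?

Of the 9 assignments, 6 give a value in {T}.

6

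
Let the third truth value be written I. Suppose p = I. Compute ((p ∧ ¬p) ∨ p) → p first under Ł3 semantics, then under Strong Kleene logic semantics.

In Ł3: ¬p = ¬I = I
p ∧ ¬p = I ∧ I = I
(p ∧ ¬p) ∨ p = I ∨ I = I
((p ∧ ¬p) ∨ p) → p = I → I = True  [min(1, 1−½+½)]
In Strong Kleene logic: ¬p = ¬I = I
p ∧ ¬p = I ∧ I = I
(p ∧ ¬p) ∨ p = I ∨ I = I
((p ∧ ¬p) ∨ p) → p = I → I = I  [¬I ∨ I]
They differ because Ł3 and Strong Kleene logic treat I differently under implication.

True; I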